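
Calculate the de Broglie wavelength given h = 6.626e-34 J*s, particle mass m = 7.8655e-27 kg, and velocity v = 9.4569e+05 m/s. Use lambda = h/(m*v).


lambda = h / (m * v)
= 6.626e-34 / (7.8655e-27 * 9.4569e+05)
= 6.626e-34 / 7.4383e-21
= 8.9079e-14 m

8.9079e-14


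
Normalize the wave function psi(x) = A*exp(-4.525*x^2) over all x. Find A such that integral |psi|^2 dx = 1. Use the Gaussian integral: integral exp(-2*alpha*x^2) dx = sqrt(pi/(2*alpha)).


integral |psi|^2 dx = A^2 * sqrt(pi/(2*alpha)) = 1
A^2 = sqrt(2*alpha/pi)
= sqrt(2 * 4.525 / pi)
= 1.697264
A = sqrt(1.697264)
= 1.3028

1.3028


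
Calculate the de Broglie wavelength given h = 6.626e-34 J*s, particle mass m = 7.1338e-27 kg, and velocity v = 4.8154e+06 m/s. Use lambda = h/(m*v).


lambda = h / (m * v)
= 6.626e-34 / (7.1338e-27 * 4.8154e+06)
= 6.626e-34 / 3.4352e-20
= 1.9288e-14 m

1.9288e-14


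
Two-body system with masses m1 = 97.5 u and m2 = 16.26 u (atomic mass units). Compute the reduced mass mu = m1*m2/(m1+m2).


mu = m1 * m2 / (m1 + m2)
= 97.5 * 16.26 / (97.5 + 16.26)
= 1585.35 / 113.76
= 13.9359 u

13.9359


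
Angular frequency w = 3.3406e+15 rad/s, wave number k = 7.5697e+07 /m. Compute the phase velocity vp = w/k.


vp = w / k
= 3.3406e+15 / 7.5697e+07
= 4.4131e+07 m/s

4.4131e+07


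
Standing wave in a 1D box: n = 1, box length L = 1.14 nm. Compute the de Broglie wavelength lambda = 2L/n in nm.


lambda = 2L / n
= 2 * 1.14 / 1
= 2.28 / 1
= 2.28 nm

2.28


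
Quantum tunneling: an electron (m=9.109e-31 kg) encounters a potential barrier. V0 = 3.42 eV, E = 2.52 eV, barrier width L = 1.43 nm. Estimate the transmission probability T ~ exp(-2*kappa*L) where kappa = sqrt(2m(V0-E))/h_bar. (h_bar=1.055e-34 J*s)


V0 - E = 0.9 eV = 1.4418e-19 J
kappa = sqrt(2 * m * (V0-E)) / h_bar
= sqrt(2 * 9.109e-31 * 1.4418e-19) / 1.055e-34
= 4.8579e+09 /m
2*kappa*L = 2 * 4.8579e+09 * 1.43e-9
= 13.8937
T = exp(-13.8937) = 9.248331e-07

9.248331e-07


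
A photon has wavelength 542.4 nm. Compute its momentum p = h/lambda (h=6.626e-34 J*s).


p = h / lambda
= 6.626e-34 / (542.4e-9)
= 6.626e-34 / 5.4240e-07
= 1.2216e-27 kg*m/s

1.2216e-27


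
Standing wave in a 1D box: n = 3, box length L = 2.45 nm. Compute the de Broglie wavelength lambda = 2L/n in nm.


lambda = 2L / n
= 2 * 2.45 / 3
= 4.9 / 3
= 1.6333 nm

1.6333


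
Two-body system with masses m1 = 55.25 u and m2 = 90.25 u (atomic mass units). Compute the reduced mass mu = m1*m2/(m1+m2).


mu = m1 * m2 / (m1 + m2)
= 55.25 * 90.25 / (55.25 + 90.25)
= 4986.3125 / 145.5
= 34.2702 u

34.2702


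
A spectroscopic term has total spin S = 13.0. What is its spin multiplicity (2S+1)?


Spin multiplicity = 2S + 1
= 2 * 13.0 + 1
= 26.0 + 1
= 27

27


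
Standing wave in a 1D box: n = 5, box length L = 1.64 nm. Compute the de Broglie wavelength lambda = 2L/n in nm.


lambda = 2L / n
= 2 * 1.64 / 5
= 3.28 / 5
= 0.656 nm

0.656


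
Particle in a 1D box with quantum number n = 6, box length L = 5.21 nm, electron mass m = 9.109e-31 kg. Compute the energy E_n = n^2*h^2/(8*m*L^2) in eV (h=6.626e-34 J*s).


E = n^2 * h^2 / (8 * m * L^2)
= 6^2 * (6.626e-34)^2 / (8 * 9.109e-31 * (5.21e-9)^2)
= 36 * 4.3904e-67 / (8 * 9.109e-31 * 2.7144e-17)
= 7.9904e-20 J
= 0.4988 eV

0.4988


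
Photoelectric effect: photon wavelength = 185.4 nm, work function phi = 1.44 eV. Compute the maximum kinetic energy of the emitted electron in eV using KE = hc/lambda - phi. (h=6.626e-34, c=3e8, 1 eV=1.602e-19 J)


E_photon = hc / lambda
= (6.626e-34)(3e8) / (185.4e-9)
= 1.0722e-18 J
= 6.6927 eV
KE = E_photon - phi
= 6.6927 - 1.44
= 5.2527 eV

5.2527


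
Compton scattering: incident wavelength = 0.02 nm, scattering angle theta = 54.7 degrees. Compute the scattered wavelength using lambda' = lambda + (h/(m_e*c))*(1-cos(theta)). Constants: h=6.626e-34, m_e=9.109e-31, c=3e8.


Compton wavelength: h/(m_e*c) = 2.4247e-12 m
d_lambda = 2.4247e-12 * (1 - cos(54.7 deg))
= 2.4247e-12 * 0.422142
= 1.0236e-12 m = 0.001024 nm
lambda' = 0.02 + 0.001024
= 0.021024 nm

0.021024


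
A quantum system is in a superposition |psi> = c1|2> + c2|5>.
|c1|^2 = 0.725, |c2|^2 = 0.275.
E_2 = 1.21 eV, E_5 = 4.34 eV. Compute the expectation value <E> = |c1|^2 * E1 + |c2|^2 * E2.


<E> = |c1|^2 * E1 + |c2|^2 * E2
= 0.725 * 1.21 + 0.275 * 4.34
= 0.8772 + 1.1935
= 2.0707 eV

2.0707


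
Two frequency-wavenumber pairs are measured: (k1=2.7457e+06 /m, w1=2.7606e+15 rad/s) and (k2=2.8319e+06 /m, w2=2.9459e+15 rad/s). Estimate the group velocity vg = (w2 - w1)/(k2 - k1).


vg = (w2 - w1) / (k2 - k1)
= (2.9459e+15 - 2.7606e+15) / (2.8319e+06 - 2.7457e+06)
= 1.8530e+14 / 8.6200e+04
= 2.1497e+09 m/s

2.1497e+09


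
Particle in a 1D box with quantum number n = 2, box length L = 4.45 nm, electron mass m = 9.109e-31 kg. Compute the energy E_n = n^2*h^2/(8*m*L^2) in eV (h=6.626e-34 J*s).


E = n^2 * h^2 / (8 * m * L^2)
= 2^2 * (6.626e-34)^2 / (8 * 9.109e-31 * (4.45e-9)^2)
= 4 * 4.3904e-67 / (8 * 9.109e-31 * 1.9803e-17)
= 1.2170e-20 J
= 0.076 eV

0.076


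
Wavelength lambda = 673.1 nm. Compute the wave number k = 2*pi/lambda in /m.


k = 2 * pi / lambda
= 6.2832 / (673.1e-9)
= 6.2832 / 6.7310e-07
= 9.3347e+06 /m

9.3347e+06


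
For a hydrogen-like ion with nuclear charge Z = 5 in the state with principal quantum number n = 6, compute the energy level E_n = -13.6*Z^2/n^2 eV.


E_n = -13.6 * Z^2 / n^2
= -13.6 * 5^2 / 6^2
= -13.6 * 25 / 36
= -9.4444 eV

-9.4444


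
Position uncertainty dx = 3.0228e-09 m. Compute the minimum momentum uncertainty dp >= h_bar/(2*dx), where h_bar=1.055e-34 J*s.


dp = h_bar / (2 * dx)
= 1.055e-34 / (2 * 3.0228e-09)
= 1.055e-34 / 6.0456e-09
= 1.7451e-26 kg*m/s

1.7451e-26


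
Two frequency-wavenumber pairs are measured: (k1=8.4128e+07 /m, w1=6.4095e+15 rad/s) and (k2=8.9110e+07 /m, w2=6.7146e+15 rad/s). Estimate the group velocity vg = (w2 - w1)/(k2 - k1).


vg = (w2 - w1) / (k2 - k1)
= (6.7146e+15 - 6.4095e+15) / (8.9110e+07 - 8.4128e+07)
= 3.0510e+14 / 4.9820e+06
= 6.1240e+07 m/s

6.1240e+07


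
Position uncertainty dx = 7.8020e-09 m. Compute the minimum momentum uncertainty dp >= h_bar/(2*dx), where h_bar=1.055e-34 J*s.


dp = h_bar / (2 * dx)
= 1.055e-34 / (2 * 7.8020e-09)
= 1.055e-34 / 1.5604e-08
= 6.7611e-27 kg*m/s

6.7611e-27


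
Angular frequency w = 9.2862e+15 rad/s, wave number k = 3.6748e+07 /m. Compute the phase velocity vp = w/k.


vp = w / k
= 9.2862e+15 / 3.6748e+07
= 2.5270e+08 m/s

2.5270e+08


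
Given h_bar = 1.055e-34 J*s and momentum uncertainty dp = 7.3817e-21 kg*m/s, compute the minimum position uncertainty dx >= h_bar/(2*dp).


dx = h_bar / (2 * dp)
= 1.055e-34 / (2 * 7.3817e-21)
= 1.055e-34 / 1.4763e-20
= 7.1461e-15 m

7.1461e-15


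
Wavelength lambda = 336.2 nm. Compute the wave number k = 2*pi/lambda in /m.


k = 2 * pi / lambda
= 6.2832 / (336.2e-9)
= 6.2832 / 3.3620e-07
= 1.8689e+07 /m

1.8689e+07


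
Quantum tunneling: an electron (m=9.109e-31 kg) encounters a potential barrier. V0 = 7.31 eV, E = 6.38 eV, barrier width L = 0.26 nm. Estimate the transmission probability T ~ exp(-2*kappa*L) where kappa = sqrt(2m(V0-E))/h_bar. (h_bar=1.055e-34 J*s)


V0 - E = 0.93 eV = 1.4899e-19 J
kappa = sqrt(2 * m * (V0-E)) / h_bar
= sqrt(2 * 9.109e-31 * 1.4899e-19) / 1.055e-34
= 4.9382e+09 /m
2*kappa*L = 2 * 4.9382e+09 * 0.26e-9
= 2.5679
T = exp(-2.5679) = 7.669832e-02

7.669832e-02


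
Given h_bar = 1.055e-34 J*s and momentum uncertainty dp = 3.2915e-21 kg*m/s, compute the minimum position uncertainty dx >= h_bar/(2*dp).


dx = h_bar / (2 * dp)
= 1.055e-34 / (2 * 3.2915e-21)
= 1.055e-34 / 6.5830e-21
= 1.6026e-14 m

1.6026e-14


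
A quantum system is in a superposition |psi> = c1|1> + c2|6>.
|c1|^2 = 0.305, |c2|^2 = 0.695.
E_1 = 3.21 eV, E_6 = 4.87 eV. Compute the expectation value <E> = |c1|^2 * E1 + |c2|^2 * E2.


<E> = |c1|^2 * E1 + |c2|^2 * E2
= 0.305 * 3.21 + 0.695 * 4.87
= 0.979 + 3.3846
= 4.3637 eV

4.3637


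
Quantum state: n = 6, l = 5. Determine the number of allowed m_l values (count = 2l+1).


m_l ranges from -l to +l in integer steps
So m_l goes from -5 to +5
Count = 2l + 1 = 2*5 + 1
= 11

11


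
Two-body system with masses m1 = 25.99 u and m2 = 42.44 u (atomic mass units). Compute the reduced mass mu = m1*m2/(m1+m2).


mu = m1 * m2 / (m1 + m2)
= 25.99 * 42.44 / (25.99 + 42.44)
= 1103.0156 / 68.43
= 16.1189 u

16.1189


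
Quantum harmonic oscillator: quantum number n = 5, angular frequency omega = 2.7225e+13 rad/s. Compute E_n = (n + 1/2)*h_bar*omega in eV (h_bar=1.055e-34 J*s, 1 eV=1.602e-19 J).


E = (n + 1/2) * h_bar * omega
= (5 + 0.5) * 1.055e-34 * 2.7225e+13
= 5.5 * 2.8722e-21
= 1.5797e-20 J
= 0.0986 eV

0.0986


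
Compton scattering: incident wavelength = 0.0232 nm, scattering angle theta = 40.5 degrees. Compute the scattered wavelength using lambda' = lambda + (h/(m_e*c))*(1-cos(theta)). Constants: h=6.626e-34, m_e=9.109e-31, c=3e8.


Compton wavelength: h/(m_e*c) = 2.4247e-12 m
d_lambda = 2.4247e-12 * (1 - cos(40.5 deg))
= 2.4247e-12 * 0.239594
= 5.8095e-13 m = 0.000581 nm
lambda' = 0.0232 + 0.000581
= 0.023781 nm

0.023781


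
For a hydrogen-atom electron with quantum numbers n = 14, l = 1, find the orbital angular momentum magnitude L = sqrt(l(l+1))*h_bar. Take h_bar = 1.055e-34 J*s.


L = sqrt(l*(l+1)) * h_bar
= sqrt(1 * 2) * 1.055e-34
= sqrt(2) * 1.055e-34
= 1.4142 * 1.055e-34
= 1.4920e-34 J*s

1.4920e-34


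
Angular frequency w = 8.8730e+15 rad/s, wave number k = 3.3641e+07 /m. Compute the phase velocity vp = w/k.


vp = w / k
= 8.8730e+15 / 3.3641e+07
= 2.6376e+08 m/s

2.6376e+08


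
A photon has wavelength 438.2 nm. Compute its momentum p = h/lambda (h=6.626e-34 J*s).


p = h / lambda
= 6.626e-34 / (438.2e-9)
= 6.626e-34 / 4.3820e-07
= 1.5121e-27 kg*m/s

1.5121e-27


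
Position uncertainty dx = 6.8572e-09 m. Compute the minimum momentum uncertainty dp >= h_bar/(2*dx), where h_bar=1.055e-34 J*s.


dp = h_bar / (2 * dx)
= 1.055e-34 / (2 * 6.8572e-09)
= 1.055e-34 / 1.3714e-08
= 7.6926e-27 kg*m/s

7.6926e-27


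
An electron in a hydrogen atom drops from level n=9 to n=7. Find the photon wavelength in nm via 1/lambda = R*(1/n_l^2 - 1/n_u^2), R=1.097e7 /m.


1/lambda = R * (1/n_l^2 - 1/n_u^2)
= 1.097e7 * (1/7^2 - 1/9^2)
= 1.097e7 * (0.020408 - 0.012346)
= 1.097e7 * 0.008062
= 8.8445e+04 /m
lambda = 1 / 8.8445e+04 = 11306.4038 nm

11306.4038


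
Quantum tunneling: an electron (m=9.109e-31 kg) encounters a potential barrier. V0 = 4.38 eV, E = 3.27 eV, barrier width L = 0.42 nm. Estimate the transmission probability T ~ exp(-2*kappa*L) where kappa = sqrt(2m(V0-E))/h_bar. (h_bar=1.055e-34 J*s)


V0 - E = 1.11 eV = 1.7782e-19 J
kappa = sqrt(2 * m * (V0-E)) / h_bar
= sqrt(2 * 9.109e-31 * 1.7782e-19) / 1.055e-34
= 5.3950e+09 /m
2*kappa*L = 2 * 5.3950e+09 * 0.42e-9
= 4.5318
T = exp(-4.5318) = 1.076138e-02

1.076138e-02


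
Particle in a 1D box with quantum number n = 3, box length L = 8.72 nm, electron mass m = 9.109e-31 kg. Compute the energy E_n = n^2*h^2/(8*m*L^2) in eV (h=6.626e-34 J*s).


E = n^2 * h^2 / (8 * m * L^2)
= 3^2 * (6.626e-34)^2 / (8 * 9.109e-31 * (8.72e-9)^2)
= 9 * 4.3904e-67 / (8 * 9.109e-31 * 7.6038e-17)
= 7.1310e-21 J
= 0.0445 eV

0.0445


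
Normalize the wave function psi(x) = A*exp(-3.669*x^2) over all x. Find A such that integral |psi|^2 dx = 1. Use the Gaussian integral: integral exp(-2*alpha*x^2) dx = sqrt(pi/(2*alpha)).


integral |psi|^2 dx = A^2 * sqrt(pi/(2*alpha)) = 1
A^2 = sqrt(2*alpha/pi)
= sqrt(2 * 3.669 / pi)
= 1.528319
A = sqrt(1.528319)
= 1.2363

1.2363


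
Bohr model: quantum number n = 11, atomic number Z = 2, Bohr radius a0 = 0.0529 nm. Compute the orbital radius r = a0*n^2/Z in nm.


r = a0 * n^2 / Z
= 0.0529 * 11^2 / 2
= 0.0529 * 121 / 2
= 3.2005 nm

3.2005


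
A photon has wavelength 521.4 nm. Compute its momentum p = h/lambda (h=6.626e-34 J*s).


p = h / lambda
= 6.626e-34 / (521.4e-9)
= 6.626e-34 / 5.2140e-07
= 1.2708e-27 kg*m/s

1.2708e-27


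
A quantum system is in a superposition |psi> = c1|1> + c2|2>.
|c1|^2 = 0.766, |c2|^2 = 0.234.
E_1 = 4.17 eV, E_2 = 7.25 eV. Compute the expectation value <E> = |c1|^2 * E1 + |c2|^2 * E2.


<E> = |c1|^2 * E1 + |c2|^2 * E2
= 0.766 * 4.17 + 0.234 * 7.25
= 3.1942 + 1.6965
= 4.8907 eV

4.8907


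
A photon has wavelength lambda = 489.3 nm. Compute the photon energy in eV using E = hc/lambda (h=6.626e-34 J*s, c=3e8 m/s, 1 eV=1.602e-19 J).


E = hc / lambda
= (6.626e-34)(3e8) / (489.3e-9)
= 1.9878e-25 / 4.8930e-07
= 4.0625e-19 J
Converting to eV: 4.0625e-19 / 1.602e-19
= 2.5359 eV

2.5359


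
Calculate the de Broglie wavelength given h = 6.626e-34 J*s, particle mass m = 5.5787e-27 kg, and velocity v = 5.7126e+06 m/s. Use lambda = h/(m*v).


lambda = h / (m * v)
= 6.626e-34 / (5.5787e-27 * 5.7126e+06)
= 6.626e-34 / 3.1869e-20
= 2.0791e-14 m

2.0791e-14


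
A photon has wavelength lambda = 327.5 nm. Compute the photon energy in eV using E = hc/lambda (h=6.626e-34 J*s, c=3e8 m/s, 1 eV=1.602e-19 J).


E = hc / lambda
= (6.626e-34)(3e8) / (327.5e-9)
= 1.9878e-25 / 3.2750e-07
= 6.0696e-19 J
Converting to eV: 6.0696e-19 / 1.602e-19
= 3.7888 eV

3.7888


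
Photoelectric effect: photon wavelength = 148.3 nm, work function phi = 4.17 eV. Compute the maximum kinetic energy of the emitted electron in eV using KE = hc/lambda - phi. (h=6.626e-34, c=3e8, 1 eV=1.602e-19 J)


E_photon = hc / lambda
= (6.626e-34)(3e8) / (148.3e-9)
= 1.3404e-18 J
= 8.367 eV
KE = E_photon - phi
= 8.367 - 4.17
= 4.197 eV

4.197


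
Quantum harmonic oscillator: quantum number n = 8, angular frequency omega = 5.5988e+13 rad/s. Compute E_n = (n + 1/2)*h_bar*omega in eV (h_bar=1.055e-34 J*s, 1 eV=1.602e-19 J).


E = (n + 1/2) * h_bar * omega
= (8 + 0.5) * 1.055e-34 * 5.5988e+13
= 8.5 * 5.9067e-21
= 5.0207e-20 J
= 0.3134 eV

0.3134


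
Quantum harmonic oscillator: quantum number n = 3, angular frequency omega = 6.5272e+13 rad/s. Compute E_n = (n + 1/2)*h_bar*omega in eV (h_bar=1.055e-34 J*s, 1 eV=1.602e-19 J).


E = (n + 1/2) * h_bar * omega
= (3 + 0.5) * 1.055e-34 * 6.5272e+13
= 3.5 * 6.8862e-21
= 2.4102e-20 J
= 0.1504 eV

0.1504


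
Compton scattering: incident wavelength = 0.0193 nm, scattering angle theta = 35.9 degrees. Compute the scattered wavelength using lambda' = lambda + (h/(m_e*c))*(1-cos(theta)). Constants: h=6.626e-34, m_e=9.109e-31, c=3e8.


Compton wavelength: h/(m_e*c) = 2.4247e-12 m
d_lambda = 2.4247e-12 * (1 - cos(35.9 deg))
= 2.4247e-12 * 0.189958
= 4.6059e-13 m = 0.000461 nm
lambda' = 0.0193 + 0.000461
= 0.019761 nm

0.019761


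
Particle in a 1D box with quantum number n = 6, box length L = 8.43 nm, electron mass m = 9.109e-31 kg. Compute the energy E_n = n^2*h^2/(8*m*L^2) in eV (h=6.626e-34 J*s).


E = n^2 * h^2 / (8 * m * L^2)
= 6^2 * (6.626e-34)^2 / (8 * 9.109e-31 * (8.43e-9)^2)
= 36 * 4.3904e-67 / (8 * 9.109e-31 * 7.1065e-17)
= 3.0520e-20 J
= 0.1905 eV

0.1905


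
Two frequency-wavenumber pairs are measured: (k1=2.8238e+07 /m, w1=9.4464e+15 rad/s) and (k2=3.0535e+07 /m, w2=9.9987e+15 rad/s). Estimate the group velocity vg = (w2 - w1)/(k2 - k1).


vg = (w2 - w1) / (k2 - k1)
= (9.9987e+15 - 9.4464e+15) / (3.0535e+07 - 2.8238e+07)
= 5.5230e+14 / 2.2970e+06
= 2.4044e+08 m/s

2.4044e+08


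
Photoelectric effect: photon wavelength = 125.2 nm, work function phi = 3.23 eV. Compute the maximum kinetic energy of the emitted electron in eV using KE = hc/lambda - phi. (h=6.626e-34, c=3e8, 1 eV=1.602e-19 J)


E_photon = hc / lambda
= (6.626e-34)(3e8) / (125.2e-9)
= 1.5877e-18 J
= 9.9107 eV
KE = E_photon - phi
= 9.9107 - 3.23
= 6.6807 eV

6.6807


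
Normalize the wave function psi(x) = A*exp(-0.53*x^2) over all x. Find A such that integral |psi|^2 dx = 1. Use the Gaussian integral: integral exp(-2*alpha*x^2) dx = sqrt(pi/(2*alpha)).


integral |psi|^2 dx = A^2 * sqrt(pi/(2*alpha)) = 1
A^2 = sqrt(2*alpha/pi)
= sqrt(2 * 0.53 / pi)
= 0.580869
A = sqrt(0.580869)
= 0.7621

0.7621


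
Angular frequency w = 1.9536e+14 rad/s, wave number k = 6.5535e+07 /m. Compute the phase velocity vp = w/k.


vp = w / k
= 1.9536e+14 / 6.5535e+07
= 2.9810e+06 m/s

2.9810e+06


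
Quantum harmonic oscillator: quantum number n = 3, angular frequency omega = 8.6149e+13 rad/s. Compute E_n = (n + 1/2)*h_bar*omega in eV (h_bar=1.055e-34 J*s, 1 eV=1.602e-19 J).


E = (n + 1/2) * h_bar * omega
= (3 + 0.5) * 1.055e-34 * 8.6149e+13
= 3.5 * 9.0887e-21
= 3.1811e-20 J
= 0.1986 eV

0.1986


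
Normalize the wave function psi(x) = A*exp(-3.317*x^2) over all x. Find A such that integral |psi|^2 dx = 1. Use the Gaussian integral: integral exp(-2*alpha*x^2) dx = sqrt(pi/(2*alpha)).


integral |psi|^2 dx = A^2 * sqrt(pi/(2*alpha)) = 1
A^2 = sqrt(2*alpha/pi)
= sqrt(2 * 3.317 / pi)
= 1.453158
A = sqrt(1.453158)
= 1.2055

1.2055


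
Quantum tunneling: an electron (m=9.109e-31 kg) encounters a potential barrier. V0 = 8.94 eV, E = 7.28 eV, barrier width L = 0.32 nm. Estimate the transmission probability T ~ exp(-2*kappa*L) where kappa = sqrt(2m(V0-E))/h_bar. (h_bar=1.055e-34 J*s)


V0 - E = 1.66 eV = 2.6593e-19 J
kappa = sqrt(2 * m * (V0-E)) / h_bar
= sqrt(2 * 9.109e-31 * 2.6593e-19) / 1.055e-34
= 6.5976e+09 /m
2*kappa*L = 2 * 6.5976e+09 * 0.32e-9
= 4.2224
T = exp(-4.2224) = 1.466287e-02

1.466287e-02


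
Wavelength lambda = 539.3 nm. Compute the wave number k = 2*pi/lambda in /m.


k = 2 * pi / lambda
= 6.2832 / (539.3e-9)
= 6.2832 / 5.3930e-07
= 1.1651e+07 /m

1.1651e+07


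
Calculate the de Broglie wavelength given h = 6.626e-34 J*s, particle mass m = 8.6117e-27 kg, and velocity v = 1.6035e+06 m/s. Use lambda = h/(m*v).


lambda = h / (m * v)
= 6.626e-34 / (8.6117e-27 * 1.6035e+06)
= 6.626e-34 / 1.3809e-20
= 4.7984e-14 m

4.7984e-14


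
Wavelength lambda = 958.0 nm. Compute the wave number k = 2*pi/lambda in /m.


k = 2 * pi / lambda
= 6.2832 / (958.0e-9)
= 6.2832 / 9.5800e-07
= 6.5586e+06 /m

6.5586e+06


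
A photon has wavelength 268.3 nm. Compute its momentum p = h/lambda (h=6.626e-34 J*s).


p = h / lambda
= 6.626e-34 / (268.3e-9)
= 6.626e-34 / 2.6830e-07
= 2.4696e-27 kg*m/s

2.4696e-27


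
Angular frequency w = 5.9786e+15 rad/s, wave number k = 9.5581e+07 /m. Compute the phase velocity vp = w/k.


vp = w / k
= 5.9786e+15 / 9.5581e+07
= 6.2550e+07 m/s

6.2550e+07


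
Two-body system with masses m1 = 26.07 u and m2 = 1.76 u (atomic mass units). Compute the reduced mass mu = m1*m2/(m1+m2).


mu = m1 * m2 / (m1 + m2)
= 26.07 * 1.76 / (26.07 + 1.76)
= 45.8832 / 27.83
= 1.6487 u

1.6487


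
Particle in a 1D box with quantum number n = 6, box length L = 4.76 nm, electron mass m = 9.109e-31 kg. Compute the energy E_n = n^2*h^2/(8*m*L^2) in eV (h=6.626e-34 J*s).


E = n^2 * h^2 / (8 * m * L^2)
= 6^2 * (6.626e-34)^2 / (8 * 9.109e-31 * (4.76e-9)^2)
= 36 * 4.3904e-67 / (8 * 9.109e-31 * 2.2658e-17)
= 9.5726e-20 J
= 0.5975 eV

0.5975


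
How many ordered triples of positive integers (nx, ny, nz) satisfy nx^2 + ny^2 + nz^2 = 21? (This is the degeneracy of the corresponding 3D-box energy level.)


Enumerate all (nx, ny, nz) with nx^2 + ny^2 + nz^2 = 21:
(1,2,4)
(1,4,2)
(2,1,4)
(2,4,1)
(4,1,2)
(4,2,1)
Total degeneracy = 6

6


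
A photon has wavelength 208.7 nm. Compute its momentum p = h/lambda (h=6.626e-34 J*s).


p = h / lambda
= 6.626e-34 / (208.7e-9)
= 6.626e-34 / 2.0870e-07
= 3.1749e-27 kg*m/s

3.1749e-27


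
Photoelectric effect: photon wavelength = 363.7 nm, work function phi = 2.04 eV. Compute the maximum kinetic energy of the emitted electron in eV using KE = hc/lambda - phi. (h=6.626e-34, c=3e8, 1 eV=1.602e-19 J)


E_photon = hc / lambda
= (6.626e-34)(3e8) / (363.7e-9)
= 5.4655e-19 J
= 3.4117 eV
KE = E_photon - phi
= 3.4117 - 2.04
= 1.3717 eV

1.3717


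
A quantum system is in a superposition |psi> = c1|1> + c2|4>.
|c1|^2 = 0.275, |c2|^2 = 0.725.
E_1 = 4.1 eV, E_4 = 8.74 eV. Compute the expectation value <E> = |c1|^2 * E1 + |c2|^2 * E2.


<E> = |c1|^2 * E1 + |c2|^2 * E2
= 0.275 * 4.1 + 0.725 * 8.74
= 1.1275 + 6.3365
= 7.464 eV

7.464


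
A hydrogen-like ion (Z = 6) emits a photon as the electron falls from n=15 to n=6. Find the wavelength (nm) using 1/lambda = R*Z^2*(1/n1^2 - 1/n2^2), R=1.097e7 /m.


1/lambda = R * Z^2 * (1/n1^2 - 1/n2^2)
= 1.097e7 * 6^2 * (1/6^2 - 1/15^2)
= 1.097e7 * 36 * (0.027778 - 0.004444)
= 9.2148e+06 /m
lambda = 1 / 9.2148e+06
= 108.5211 nm

108.5211


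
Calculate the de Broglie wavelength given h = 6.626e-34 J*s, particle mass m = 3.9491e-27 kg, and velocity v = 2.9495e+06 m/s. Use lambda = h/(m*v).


lambda = h / (m * v)
= 6.626e-34 / (3.9491e-27 * 2.9495e+06)
= 6.626e-34 / 1.1648e-20
= 5.6886e-14 m

5.6886e-14


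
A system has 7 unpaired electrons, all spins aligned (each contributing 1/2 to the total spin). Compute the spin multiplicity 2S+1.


Total spin S = N * (1/2) = 7 * 0.5 = 3.5
Spin multiplicity = 2S + 1
= 2 * 3.5 + 1
= 8

8


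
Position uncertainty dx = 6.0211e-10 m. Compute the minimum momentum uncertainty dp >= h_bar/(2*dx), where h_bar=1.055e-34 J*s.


dp = h_bar / (2 * dx)
= 1.055e-34 / (2 * 6.0211e-10)
= 1.055e-34 / 1.2042e-09
= 8.7609e-26 kg*m/s

8.7609e-26


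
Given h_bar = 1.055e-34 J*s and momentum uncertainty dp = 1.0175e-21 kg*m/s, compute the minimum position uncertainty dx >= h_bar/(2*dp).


dx = h_bar / (2 * dp)
= 1.055e-34 / (2 * 1.0175e-21)
= 1.055e-34 / 2.0350e-21
= 5.1843e-14 m

5.1843e-14


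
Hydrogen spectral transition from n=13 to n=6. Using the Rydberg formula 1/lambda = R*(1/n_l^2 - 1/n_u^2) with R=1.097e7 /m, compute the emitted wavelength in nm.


1/lambda = R * (1/n_l^2 - 1/n_u^2)
= 1.097e7 * (1/6^2 - 1/13^2)
= 1.097e7 * (0.027778 - 0.005917)
= 1.097e7 * 0.021861
= 2.3981e+05 /m
lambda = 1 / 2.3981e+05 = 4169.9509 nm

4169.9509


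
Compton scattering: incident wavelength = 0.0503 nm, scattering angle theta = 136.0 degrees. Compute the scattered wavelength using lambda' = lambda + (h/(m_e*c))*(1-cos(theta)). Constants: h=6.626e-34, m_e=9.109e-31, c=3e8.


Compton wavelength: h/(m_e*c) = 2.4247e-12 m
d_lambda = 2.4247e-12 * (1 - cos(136.0 deg))
= 2.4247e-12 * 1.71934
= 4.1689e-12 m = 0.004169 nm
lambda' = 0.0503 + 0.004169
= 0.054469 nm

0.054469


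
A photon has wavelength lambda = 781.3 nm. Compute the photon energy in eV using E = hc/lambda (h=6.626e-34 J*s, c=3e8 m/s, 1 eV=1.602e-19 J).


E = hc / lambda
= (6.626e-34)(3e8) / (781.3e-9)
= 1.9878e-25 / 7.8130e-07
= 2.5442e-19 J
Converting to eV: 2.5442e-19 / 1.602e-19
= 1.5882 eV

1.5882


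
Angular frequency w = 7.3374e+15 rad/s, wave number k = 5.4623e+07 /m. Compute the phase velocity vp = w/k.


vp = w / k
= 7.3374e+15 / 5.4623e+07
= 1.3433e+08 m/s

1.3433e+08


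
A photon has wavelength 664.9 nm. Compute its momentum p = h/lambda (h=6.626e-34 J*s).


p = h / lambda
= 6.626e-34 / (664.9e-9)
= 6.626e-34 / 6.6490e-07
= 9.9654e-28 kg*m/s

9.9654e-28


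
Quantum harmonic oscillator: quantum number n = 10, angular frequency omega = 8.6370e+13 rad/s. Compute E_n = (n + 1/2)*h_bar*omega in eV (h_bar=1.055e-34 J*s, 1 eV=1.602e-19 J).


E = (n + 1/2) * h_bar * omega
= (10 + 0.5) * 1.055e-34 * 8.6370e+13
= 10.5 * 9.1120e-21
= 9.5676e-20 J
= 0.5972 eV

0.5972


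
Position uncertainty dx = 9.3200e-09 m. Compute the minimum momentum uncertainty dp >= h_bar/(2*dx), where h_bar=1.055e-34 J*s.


dp = h_bar / (2 * dx)
= 1.055e-34 / (2 * 9.3200e-09)
= 1.055e-34 / 1.8640e-08
= 5.6599e-27 kg*m/s

5.6599e-27


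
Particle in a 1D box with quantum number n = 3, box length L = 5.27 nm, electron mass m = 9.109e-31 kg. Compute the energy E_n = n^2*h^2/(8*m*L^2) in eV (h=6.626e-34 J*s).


E = n^2 * h^2 / (8 * m * L^2)
= 3^2 * (6.626e-34)^2 / (8 * 9.109e-31 * (5.27e-9)^2)
= 9 * 4.3904e-67 / (8 * 9.109e-31 * 2.7773e-17)
= 1.9524e-20 J
= 0.1219 eV

0.1219


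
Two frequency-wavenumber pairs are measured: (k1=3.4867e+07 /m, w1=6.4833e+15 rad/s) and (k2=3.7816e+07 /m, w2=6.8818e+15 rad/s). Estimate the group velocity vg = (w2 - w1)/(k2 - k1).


vg = (w2 - w1) / (k2 - k1)
= (6.8818e+15 - 6.4833e+15) / (3.7816e+07 - 3.4867e+07)
= 3.9850e+14 / 2.9490e+06
= 1.3513e+08 m/s

1.3513e+08


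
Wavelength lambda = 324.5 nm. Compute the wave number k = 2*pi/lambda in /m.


k = 2 * pi / lambda
= 6.2832 / (324.5e-9)
= 6.2832 / 3.2450e-07
= 1.9363e+07 /m

1.9363e+07


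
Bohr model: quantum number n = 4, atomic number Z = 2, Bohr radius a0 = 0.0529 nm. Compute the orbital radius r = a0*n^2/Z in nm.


r = a0 * n^2 / Z
= 0.0529 * 4^2 / 2
= 0.0529 * 16 / 2
= 0.4232 nm

0.4232


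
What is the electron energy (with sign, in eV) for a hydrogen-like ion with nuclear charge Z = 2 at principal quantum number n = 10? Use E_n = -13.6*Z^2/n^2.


E_n = -13.6 * Z^2 / n^2
= -13.6 * 2^2 / 10^2
= -13.6 * 4 / 100
= -0.544 eV

-0.544


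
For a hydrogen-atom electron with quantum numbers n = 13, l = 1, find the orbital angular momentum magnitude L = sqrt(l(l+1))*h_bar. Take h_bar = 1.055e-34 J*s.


L = sqrt(l*(l+1)) * h_bar
= sqrt(1 * 2) * 1.055e-34
= sqrt(2) * 1.055e-34
= 1.4142 * 1.055e-34
= 1.4920e-34 J*s

1.4920e-34


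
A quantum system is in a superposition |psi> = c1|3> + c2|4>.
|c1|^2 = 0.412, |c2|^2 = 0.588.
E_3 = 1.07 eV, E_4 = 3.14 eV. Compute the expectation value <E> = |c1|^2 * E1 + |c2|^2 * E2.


<E> = |c1|^2 * E1 + |c2|^2 * E2
= 0.412 * 1.07 + 0.588 * 3.14
= 0.4408 + 1.8463
= 2.2872 eV

2.2872


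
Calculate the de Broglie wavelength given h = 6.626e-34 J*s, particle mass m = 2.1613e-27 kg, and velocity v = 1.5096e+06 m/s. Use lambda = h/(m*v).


lambda = h / (m * v)
= 6.626e-34 / (2.1613e-27 * 1.5096e+06)
= 6.626e-34 / 3.2627e-21
= 2.0308e-13 m

2.0308e-13


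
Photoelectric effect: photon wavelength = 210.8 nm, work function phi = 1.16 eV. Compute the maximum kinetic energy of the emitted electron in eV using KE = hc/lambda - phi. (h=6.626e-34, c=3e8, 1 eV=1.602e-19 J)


E_photon = hc / lambda
= (6.626e-34)(3e8) / (210.8e-9)
= 9.4298e-19 J
= 5.8863 eV
KE = E_photon - phi
= 5.8863 - 1.16
= 4.7263 eV

4.7263


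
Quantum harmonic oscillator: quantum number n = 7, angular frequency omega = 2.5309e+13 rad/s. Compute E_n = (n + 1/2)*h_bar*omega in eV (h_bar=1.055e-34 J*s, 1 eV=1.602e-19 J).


E = (n + 1/2) * h_bar * omega
= (7 + 0.5) * 1.055e-34 * 2.5309e+13
= 7.5 * 2.6701e-21
= 2.0026e-20 J
= 0.125 eV

0.125


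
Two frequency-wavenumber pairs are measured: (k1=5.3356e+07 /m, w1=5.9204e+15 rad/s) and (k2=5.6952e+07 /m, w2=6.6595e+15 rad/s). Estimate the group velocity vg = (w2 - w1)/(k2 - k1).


vg = (w2 - w1) / (k2 - k1)
= (6.6595e+15 - 5.9204e+15) / (5.6952e+07 - 5.3356e+07)
= 7.3910e+14 / 3.5960e+06
= 2.0553e+08 m/s

2.0553e+08


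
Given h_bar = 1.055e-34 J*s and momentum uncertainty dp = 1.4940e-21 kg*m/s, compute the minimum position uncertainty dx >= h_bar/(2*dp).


dx = h_bar / (2 * dp)
= 1.055e-34 / (2 * 1.4940e-21)
= 1.055e-34 / 2.9880e-21
= 3.5308e-14 m

3.5308e-14


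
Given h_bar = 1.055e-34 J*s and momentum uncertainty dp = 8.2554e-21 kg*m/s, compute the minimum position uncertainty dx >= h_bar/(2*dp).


dx = h_bar / (2 * dp)
= 1.055e-34 / (2 * 8.2554e-21)
= 1.055e-34 / 1.6511e-20
= 6.3898e-15 m

6.3898e-15


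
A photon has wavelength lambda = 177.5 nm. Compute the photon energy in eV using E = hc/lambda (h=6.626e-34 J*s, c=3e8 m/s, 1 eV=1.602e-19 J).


E = hc / lambda
= (6.626e-34)(3e8) / (177.5e-9)
= 1.9878e-25 / 1.7750e-07
= 1.1199e-18 J
Converting to eV: 1.1199e-18 / 1.602e-19
= 6.9906 eV

6.9906


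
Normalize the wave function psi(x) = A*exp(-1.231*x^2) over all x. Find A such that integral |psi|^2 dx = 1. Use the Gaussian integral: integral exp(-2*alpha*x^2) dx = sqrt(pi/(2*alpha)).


integral |psi|^2 dx = A^2 * sqrt(pi/(2*alpha)) = 1
A^2 = sqrt(2*alpha/pi)
= sqrt(2 * 1.231 / pi)
= 0.885256
A = sqrt(0.885256)
= 0.9409

0.9409


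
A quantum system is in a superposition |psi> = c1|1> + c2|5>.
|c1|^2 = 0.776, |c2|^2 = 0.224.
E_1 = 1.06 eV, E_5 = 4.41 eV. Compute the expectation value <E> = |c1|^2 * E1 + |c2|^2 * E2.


<E> = |c1|^2 * E1 + |c2|^2 * E2
= 0.776 * 1.06 + 0.224 * 4.41
= 0.8226 + 0.9878
= 1.8104 eV

1.8104


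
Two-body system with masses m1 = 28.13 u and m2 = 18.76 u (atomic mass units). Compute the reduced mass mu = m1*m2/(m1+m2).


mu = m1 * m2 / (m1 + m2)
= 28.13 * 18.76 / (28.13 + 18.76)
= 527.7188 / 46.89
= 11.2544 u

11.2544


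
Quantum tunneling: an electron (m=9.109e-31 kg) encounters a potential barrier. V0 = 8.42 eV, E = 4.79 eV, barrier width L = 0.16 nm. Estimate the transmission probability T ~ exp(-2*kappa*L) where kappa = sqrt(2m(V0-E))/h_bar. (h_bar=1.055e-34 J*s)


V0 - E = 3.63 eV = 5.8153e-19 J
kappa = sqrt(2 * m * (V0-E)) / h_bar
= sqrt(2 * 9.109e-31 * 5.8153e-19) / 1.055e-34
= 9.7562e+09 /m
2*kappa*L = 2 * 9.7562e+09 * 0.16e-9
= 3.122
T = exp(-3.122) = 4.406909e-02

4.406909e-02


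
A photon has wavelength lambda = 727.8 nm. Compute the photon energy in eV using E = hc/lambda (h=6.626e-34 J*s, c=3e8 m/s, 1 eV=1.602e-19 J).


E = hc / lambda
= (6.626e-34)(3e8) / (727.8e-9)
= 1.9878e-25 / 7.2780e-07
= 2.7312e-19 J
Converting to eV: 2.7312e-19 / 1.602e-19
= 1.7049 eV

1.7049


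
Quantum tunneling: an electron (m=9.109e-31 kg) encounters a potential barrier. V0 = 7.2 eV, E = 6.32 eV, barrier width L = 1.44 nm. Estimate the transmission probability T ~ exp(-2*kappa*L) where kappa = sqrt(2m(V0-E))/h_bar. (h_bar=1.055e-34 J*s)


V0 - E = 0.88 eV = 1.4098e-19 J
kappa = sqrt(2 * m * (V0-E)) / h_bar
= sqrt(2 * 9.109e-31 * 1.4098e-19) / 1.055e-34
= 4.8036e+09 /m
2*kappa*L = 2 * 4.8036e+09 * 1.44e-9
= 13.8345
T = exp(-13.8345) = 9.812053e-07

9.812053e-07


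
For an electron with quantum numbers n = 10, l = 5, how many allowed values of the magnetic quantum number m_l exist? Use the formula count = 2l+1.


m_l ranges from -l to +l in integer steps
So m_l goes from -5 to +5
Count = 2l + 1 = 2*5 + 1
= 11

11


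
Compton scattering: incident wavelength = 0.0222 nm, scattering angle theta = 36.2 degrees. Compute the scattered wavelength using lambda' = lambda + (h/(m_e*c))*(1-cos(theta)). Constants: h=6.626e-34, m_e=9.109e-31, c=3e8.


Compton wavelength: h/(m_e*c) = 2.4247e-12 m
d_lambda = 2.4247e-12 * (1 - cos(36.2 deg))
= 2.4247e-12 * 0.19304
= 4.6806e-13 m = 0.000468 nm
lambda' = 0.0222 + 0.000468
= 0.022668 nm

0.022668


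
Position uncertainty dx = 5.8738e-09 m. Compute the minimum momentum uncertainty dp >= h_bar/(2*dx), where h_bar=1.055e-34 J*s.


dp = h_bar / (2 * dx)
= 1.055e-34 / (2 * 5.8738e-09)
= 1.055e-34 / 1.1748e-08
= 8.9806e-27 kg*m/s

8.9806e-27


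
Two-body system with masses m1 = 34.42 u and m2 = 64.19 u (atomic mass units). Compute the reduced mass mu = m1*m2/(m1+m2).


mu = m1 * m2 / (m1 + m2)
= 34.42 * 64.19 / (34.42 + 64.19)
= 2209.4198 / 98.61
= 22.4056 u

22.4056


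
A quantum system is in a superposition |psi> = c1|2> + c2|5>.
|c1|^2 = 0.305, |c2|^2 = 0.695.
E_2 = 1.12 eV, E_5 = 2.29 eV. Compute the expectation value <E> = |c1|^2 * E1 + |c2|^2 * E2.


<E> = |c1|^2 * E1 + |c2|^2 * E2
= 0.305 * 1.12 + 0.695 * 2.29
= 0.3416 + 1.5916
= 1.9331 eV

1.9331


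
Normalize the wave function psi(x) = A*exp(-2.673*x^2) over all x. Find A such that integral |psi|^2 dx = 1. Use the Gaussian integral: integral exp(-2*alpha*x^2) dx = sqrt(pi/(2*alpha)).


integral |psi|^2 dx = A^2 * sqrt(pi/(2*alpha)) = 1
A^2 = sqrt(2*alpha/pi)
= sqrt(2 * 2.673 / pi)
= 1.304486
A = sqrt(1.304486)
= 1.1421

1.1421


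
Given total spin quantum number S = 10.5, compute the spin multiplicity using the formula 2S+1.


Spin multiplicity = 2S + 1
= 2 * 10.5 + 1
= 21.0 + 1
= 22

22


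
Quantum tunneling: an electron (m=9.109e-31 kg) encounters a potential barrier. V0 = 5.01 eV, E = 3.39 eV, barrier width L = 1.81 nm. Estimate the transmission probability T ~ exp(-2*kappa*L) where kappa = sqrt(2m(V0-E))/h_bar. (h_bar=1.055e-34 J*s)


V0 - E = 1.62 eV = 2.5952e-19 J
kappa = sqrt(2 * m * (V0-E)) / h_bar
= sqrt(2 * 9.109e-31 * 2.5952e-19) / 1.055e-34
= 6.5176e+09 /m
2*kappa*L = 2 * 6.5176e+09 * 1.81e-9
= 23.5937
T = exp(-23.5937) = 5.667687e-11

5.667687e-11


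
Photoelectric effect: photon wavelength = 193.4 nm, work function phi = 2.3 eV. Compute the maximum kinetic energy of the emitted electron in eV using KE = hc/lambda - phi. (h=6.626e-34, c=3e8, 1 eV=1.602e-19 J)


E_photon = hc / lambda
= (6.626e-34)(3e8) / (193.4e-9)
= 1.0278e-18 J
= 6.4158 eV
KE = E_photon - phi
= 6.4158 - 2.3
= 4.1158 eV

4.1158


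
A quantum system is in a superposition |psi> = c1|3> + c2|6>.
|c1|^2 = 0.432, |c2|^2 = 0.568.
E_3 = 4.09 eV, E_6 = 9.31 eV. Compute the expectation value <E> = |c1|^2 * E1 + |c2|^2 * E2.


<E> = |c1|^2 * E1 + |c2|^2 * E2
= 0.432 * 4.09 + 0.568 * 9.31
= 1.7669 + 5.2881
= 7.055 eV

7.055


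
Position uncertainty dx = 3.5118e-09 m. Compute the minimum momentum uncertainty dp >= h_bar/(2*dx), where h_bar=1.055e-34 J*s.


dp = h_bar / (2 * dx)
= 1.055e-34 / (2 * 3.5118e-09)
= 1.055e-34 / 7.0236e-09
= 1.5021e-26 kg*m/s

1.5021e-26


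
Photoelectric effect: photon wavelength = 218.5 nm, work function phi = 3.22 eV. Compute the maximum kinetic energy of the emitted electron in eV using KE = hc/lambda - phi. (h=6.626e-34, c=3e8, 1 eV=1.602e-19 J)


E_photon = hc / lambda
= (6.626e-34)(3e8) / (218.5e-9)
= 9.0975e-19 J
= 5.6788 eV
KE = E_photon - phi
= 5.6788 - 3.22
= 2.4588 eV

2.4588


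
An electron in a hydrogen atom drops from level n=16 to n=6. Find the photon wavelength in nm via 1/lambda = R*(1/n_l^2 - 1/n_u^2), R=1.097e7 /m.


1/lambda = R * (1/n_l^2 - 1/n_u^2)
= 1.097e7 * (1/6^2 - 1/16^2)
= 1.097e7 * (0.027778 - 0.003906)
= 1.097e7 * 0.023872
= 2.6187e+05 /m
lambda = 1 / 2.6187e+05 = 3818.679 nm

3818.679


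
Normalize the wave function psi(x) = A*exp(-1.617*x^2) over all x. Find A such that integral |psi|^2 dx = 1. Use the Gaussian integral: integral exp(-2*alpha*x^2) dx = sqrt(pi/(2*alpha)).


integral |psi|^2 dx = A^2 * sqrt(pi/(2*alpha)) = 1
A^2 = sqrt(2*alpha/pi)
= sqrt(2 * 1.617 / pi)
= 1.0146
A = sqrt(1.0146)
= 1.0073

1.0073


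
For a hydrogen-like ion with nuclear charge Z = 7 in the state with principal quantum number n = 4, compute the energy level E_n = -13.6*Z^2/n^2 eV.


E_n = -13.6 * Z^2 / n^2
= -13.6 * 7^2 / 4^2
= -13.6 * 49 / 16
= -41.65 eV

-41.65


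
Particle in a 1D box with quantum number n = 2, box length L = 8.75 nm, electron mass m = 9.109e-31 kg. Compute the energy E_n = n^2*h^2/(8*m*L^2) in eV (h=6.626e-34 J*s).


E = n^2 * h^2 / (8 * m * L^2)
= 2^2 * (6.626e-34)^2 / (8 * 9.109e-31 * (8.75e-9)^2)
= 4 * 4.3904e-67 / (8 * 9.109e-31 * 7.6563e-17)
= 3.1476e-21 J
= 0.0196 eV

0.0196


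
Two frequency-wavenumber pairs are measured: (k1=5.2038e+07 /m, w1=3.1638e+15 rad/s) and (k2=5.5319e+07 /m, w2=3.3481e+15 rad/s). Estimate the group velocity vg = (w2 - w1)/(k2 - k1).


vg = (w2 - w1) / (k2 - k1)
= (3.3481e+15 - 3.1638e+15) / (5.5319e+07 - 5.2038e+07)
= 1.8430e+14 / 3.2810e+06
= 5.6172e+07 m/s

5.6172e+07


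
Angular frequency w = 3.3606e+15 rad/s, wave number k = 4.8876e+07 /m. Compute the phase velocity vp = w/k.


vp = w / k
= 3.3606e+15 / 4.8876e+07
= 6.8758e+07 m/s

6.8758e+07


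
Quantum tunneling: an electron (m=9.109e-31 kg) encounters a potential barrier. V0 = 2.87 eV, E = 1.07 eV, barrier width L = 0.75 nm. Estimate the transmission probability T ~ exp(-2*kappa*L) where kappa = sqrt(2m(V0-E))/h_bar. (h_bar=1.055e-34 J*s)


V0 - E = 1.8 eV = 2.8836e-19 J
kappa = sqrt(2 * m * (V0-E)) / h_bar
= sqrt(2 * 9.109e-31 * 2.8836e-19) / 1.055e-34
= 6.8701e+09 /m
2*kappa*L = 2 * 6.8701e+09 * 0.75e-9
= 10.3052
T = exp(-10.3052) = 3.345847e-05

3.345847e-05


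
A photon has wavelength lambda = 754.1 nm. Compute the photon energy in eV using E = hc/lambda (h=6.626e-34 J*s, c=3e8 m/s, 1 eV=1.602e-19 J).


E = hc / lambda
= (6.626e-34)(3e8) / (754.1e-9)
= 1.9878e-25 / 7.5410e-07
= 2.6360e-19 J
Converting to eV: 2.6360e-19 / 1.602e-19
= 1.6454 eV

1.6454


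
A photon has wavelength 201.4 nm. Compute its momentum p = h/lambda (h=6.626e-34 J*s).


p = h / lambda
= 6.626e-34 / (201.4e-9)
= 6.626e-34 / 2.0140e-07
= 3.2900e-27 kg*m/s

3.2900e-27


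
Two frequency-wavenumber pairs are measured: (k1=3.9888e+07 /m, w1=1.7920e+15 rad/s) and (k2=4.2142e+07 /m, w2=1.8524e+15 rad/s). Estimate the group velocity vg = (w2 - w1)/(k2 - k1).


vg = (w2 - w1) / (k2 - k1)
= (1.8524e+15 - 1.7920e+15) / (4.2142e+07 - 3.9888e+07)
= 6.0400e+13 / 2.2540e+06
= 2.6797e+07 m/s

2.6797e+07


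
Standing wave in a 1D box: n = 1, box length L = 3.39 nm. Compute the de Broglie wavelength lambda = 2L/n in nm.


lambda = 2L / n
= 2 * 3.39 / 1
= 6.78 / 1
= 6.78 nm

6.78


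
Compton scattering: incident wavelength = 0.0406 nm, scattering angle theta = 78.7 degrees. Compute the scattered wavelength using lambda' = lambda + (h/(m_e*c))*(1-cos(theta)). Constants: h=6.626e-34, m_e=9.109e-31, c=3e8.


Compton wavelength: h/(m_e*c) = 2.4247e-12 m
d_lambda = 2.4247e-12 * (1 - cos(78.7 deg))
= 2.4247e-12 * 0.804054
= 1.9496e-12 m = 0.00195 nm
lambda' = 0.0406 + 0.00195
= 0.04255 nm

0.04255


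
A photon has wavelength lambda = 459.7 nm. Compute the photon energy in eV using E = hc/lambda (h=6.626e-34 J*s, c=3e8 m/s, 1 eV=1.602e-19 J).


E = hc / lambda
= (6.626e-34)(3e8) / (459.7e-9)
= 1.9878e-25 / 4.5970e-07
= 4.3241e-19 J
Converting to eV: 4.3241e-19 / 1.602e-19
= 2.6992 eV

2.6992


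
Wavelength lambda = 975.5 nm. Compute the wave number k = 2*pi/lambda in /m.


k = 2 * pi / lambda
= 6.2832 / (975.5e-9)
= 6.2832 / 9.7550e-07
= 6.4410e+06 /m

6.4410e+06


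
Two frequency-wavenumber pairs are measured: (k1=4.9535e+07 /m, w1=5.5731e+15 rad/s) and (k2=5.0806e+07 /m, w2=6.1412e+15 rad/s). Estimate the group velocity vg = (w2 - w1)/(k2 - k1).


vg = (w2 - w1) / (k2 - k1)
= (6.1412e+15 - 5.5731e+15) / (5.0806e+07 - 4.9535e+07)
= 5.6810e+14 / 1.2710e+06
= 4.4697e+08 m/s

4.4697e+08


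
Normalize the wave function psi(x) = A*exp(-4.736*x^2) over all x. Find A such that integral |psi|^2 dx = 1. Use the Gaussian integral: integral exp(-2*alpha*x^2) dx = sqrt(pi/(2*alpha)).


integral |psi|^2 dx = A^2 * sqrt(pi/(2*alpha)) = 1
A^2 = sqrt(2*alpha/pi)
= sqrt(2 * 4.736 / pi)
= 1.736385
A = sqrt(1.736385)
= 1.3177

1.3177


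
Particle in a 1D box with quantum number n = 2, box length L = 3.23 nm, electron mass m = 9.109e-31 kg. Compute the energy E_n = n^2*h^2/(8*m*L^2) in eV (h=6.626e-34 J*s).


E = n^2 * h^2 / (8 * m * L^2)
= 2^2 * (6.626e-34)^2 / (8 * 9.109e-31 * (3.23e-9)^2)
= 4 * 4.3904e-67 / (8 * 9.109e-31 * 1.0433e-17)
= 2.3099e-20 J
= 0.1442 eV

0.1442


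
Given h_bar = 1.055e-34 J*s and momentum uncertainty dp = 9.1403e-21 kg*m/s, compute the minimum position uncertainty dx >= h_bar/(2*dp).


dx = h_bar / (2 * dp)
= 1.055e-34 / (2 * 9.1403e-21)
= 1.055e-34 / 1.8281e-20
= 5.7711e-15 m

5.7711e-15


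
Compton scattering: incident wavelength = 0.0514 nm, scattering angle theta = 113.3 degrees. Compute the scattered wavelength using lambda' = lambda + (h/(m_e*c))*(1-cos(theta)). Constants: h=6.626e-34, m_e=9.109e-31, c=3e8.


Compton wavelength: h/(m_e*c) = 2.4247e-12 m
d_lambda = 2.4247e-12 * (1 - cos(113.3 deg))
= 2.4247e-12 * 1.395546
= 3.3838e-12 m = 0.003384 nm
lambda' = 0.0514 + 0.003384
= 0.054784 nm

0.054784


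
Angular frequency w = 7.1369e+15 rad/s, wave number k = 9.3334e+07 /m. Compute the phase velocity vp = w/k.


vp = w / k
= 7.1369e+15 / 9.3334e+07
= 7.6466e+07 m/s

7.6466e+07


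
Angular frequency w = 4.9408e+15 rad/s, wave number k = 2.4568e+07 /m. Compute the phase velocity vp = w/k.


vp = w / k
= 4.9408e+15 / 2.4568e+07
= 2.0111e+08 m/s

2.0111e+08


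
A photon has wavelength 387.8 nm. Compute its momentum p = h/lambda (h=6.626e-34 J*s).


p = h / lambda
= 6.626e-34 / (387.8e-9)
= 6.626e-34 / 3.8780e-07
= 1.7086e-27 kg*m/s

1.7086e-27
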